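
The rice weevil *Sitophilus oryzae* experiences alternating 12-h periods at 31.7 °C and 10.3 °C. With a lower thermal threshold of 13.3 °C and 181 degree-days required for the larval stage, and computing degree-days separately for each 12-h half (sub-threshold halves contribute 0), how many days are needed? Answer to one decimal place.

Day half: max(0, 31.7 − 13.3) × 0.5 = 18.4 × 0.5 = 9.20 DD.
Night half: max(0, 10.3 − 13.3) × 0.5 = 0.0 × 0.5 = 0.00 DD.
Per 24 h: 9.20 DD/day.
Duration = 181 / 9.20 = 19.674 ≈ 19.7 days.

19.7 days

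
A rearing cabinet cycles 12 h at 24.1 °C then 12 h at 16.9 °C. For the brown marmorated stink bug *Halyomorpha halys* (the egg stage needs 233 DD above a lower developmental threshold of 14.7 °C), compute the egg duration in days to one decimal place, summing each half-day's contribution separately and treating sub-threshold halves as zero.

40.2 days

Day half: max(0, 24.1 − 14.7) × 0.5 = 9.4 × 0.5 = 4.70 DD.
Night half: max(0, 16.9 − 14.7) × 0.5 = 2.2 × 0.5 = 1.10 DD.
Per 24 h: 5.80 DD/day.
Duration = 233 / 5.80 = 40.172 ≈ 40.2 days.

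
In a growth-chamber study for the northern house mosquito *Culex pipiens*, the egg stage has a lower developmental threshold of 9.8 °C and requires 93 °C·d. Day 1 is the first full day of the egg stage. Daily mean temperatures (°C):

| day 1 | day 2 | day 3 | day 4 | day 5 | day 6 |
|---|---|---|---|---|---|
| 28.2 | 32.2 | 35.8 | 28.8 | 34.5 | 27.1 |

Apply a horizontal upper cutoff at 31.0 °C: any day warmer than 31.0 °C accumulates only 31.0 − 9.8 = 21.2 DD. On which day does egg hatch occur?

day 5

Daily DD above 9.8 °C (capped at 21.2): 18.4, 21.2, 21.2, 19.0, 21.2, 17.3.
Cumulative: 18.4, 39.6, 60.8, 79.8, 101.0, 118.3.
The total first reaches 93 DD on day 5.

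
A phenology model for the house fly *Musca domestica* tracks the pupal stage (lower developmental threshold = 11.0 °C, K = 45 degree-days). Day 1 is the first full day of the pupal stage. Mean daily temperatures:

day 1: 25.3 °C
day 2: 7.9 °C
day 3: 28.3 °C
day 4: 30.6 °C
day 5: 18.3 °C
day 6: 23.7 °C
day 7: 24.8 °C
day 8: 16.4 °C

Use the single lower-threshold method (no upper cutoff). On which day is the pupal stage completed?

day 4

Daily DD above 11.0 °C: 14.3, 0.0, 17.3, 19.6, 7.3, 12.7, 13.8, 5.4.
Cumulative: 14.3, 14.3, 31.6, 51.2, 58.5, 71.2, 85.0, 90.4.
The total first reaches 45 DD on day 4.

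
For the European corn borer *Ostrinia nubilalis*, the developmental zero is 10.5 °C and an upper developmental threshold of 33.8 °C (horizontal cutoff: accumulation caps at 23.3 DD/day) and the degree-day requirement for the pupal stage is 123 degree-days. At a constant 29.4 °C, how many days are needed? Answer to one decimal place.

6.5 days

Daily accumulation = 29.4 − 10.5 = 18.9 DD/day.
Duration = 123 / 18.9 = 6.508 ≈ 6.5 days.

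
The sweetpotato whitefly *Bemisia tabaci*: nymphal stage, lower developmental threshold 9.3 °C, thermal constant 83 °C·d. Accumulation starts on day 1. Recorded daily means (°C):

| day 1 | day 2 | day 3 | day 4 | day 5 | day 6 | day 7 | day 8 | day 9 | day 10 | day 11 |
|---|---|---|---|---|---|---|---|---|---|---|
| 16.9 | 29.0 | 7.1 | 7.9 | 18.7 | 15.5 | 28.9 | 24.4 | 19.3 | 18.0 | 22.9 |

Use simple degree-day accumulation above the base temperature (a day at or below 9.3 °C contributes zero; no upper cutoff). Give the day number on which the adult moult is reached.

day 9

Daily DD above 9.3 °C: 7.6, 19.7, 0.0, 0.0, 9.4, 6.2, 19.6, 15.1, 10.0, 8.7, 13.6.
Cumulative: 7.6, 27.3, 27.3, 27.3, 36.7, 42.9, 62.5, 77.6, 87.6, 96.3, 109.9.
The total first reaches 83 DD on day 9.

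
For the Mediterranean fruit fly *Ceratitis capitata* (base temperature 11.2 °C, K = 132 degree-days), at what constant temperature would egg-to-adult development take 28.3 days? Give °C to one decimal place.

15.9 °C

Required daily accumulation = 132 / 28.3 = 4.664 DD/day.
T = T_base + 4.664 = 11.2 + 4.664 = 15.864 ≈ 15.9 °C.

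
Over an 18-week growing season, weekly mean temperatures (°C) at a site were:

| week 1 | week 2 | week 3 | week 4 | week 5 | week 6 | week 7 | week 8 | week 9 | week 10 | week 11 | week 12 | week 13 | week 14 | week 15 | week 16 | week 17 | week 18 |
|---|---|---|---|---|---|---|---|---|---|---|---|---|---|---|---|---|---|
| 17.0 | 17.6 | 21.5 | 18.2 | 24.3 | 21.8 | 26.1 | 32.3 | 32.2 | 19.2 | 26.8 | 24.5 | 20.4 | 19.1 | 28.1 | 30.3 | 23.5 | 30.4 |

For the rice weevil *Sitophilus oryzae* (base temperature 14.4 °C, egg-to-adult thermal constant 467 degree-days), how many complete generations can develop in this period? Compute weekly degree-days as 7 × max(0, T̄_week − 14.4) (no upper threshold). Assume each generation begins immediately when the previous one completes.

Weekly DD (7 × max(0, T̄ − 14.4)): 18.2, 22.4, 49.7, 26.6, 69.3, 51.8, 81.9, 125.3, 124.6, 33.6, 86.8, 70.7, 42.0, 32.9, 95.9, 111.3, 63.7, 112.0.
Season total = 1218.7 DD.
Complete generations = ⌊1218.7 / 467⌋ = 2.

2 generations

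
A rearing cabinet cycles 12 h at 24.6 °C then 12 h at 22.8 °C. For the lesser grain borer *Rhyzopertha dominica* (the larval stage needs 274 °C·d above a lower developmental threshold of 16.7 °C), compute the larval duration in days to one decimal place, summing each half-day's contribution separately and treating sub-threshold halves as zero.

Day half: max(0, 24.6 − 16.7) × 0.5 = 7.9 × 0.5 = 3.95 DD.
Night half: max(0, 22.8 − 16.7) × 0.5 = 6.1 × 0.5 = 3.05 DD.
Per 24 h: 7.00 DD/day.
Duration = 274 / 7.00 = 39.143 ≈ 39.1 days.

39.1 days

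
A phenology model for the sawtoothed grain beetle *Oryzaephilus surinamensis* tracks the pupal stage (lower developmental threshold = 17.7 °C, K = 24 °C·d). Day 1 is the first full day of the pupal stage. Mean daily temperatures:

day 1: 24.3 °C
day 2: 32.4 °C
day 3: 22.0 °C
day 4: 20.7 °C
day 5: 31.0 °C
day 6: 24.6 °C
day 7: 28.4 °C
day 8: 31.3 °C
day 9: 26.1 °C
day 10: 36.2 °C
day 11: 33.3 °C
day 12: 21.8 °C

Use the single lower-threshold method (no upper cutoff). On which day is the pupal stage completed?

Daily DD above 17.7 °C: 6.6, 14.7, 4.3, 3.0, 13.3, 6.9, 10.7, 13.6, 8.4, 18.5, 15.6, 4.1.
Cumulative: 6.6, 21.3, 25.6, 28.6, 41.9, 48.8, 59.5, 73.1, 81.5, 100.0, 115.6, 119.7.
The total first reaches 24 DD on day 3.

day 3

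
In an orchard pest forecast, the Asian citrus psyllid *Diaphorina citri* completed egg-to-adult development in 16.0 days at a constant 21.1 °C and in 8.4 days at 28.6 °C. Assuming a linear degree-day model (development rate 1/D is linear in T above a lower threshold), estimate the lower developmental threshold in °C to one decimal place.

Equal thermal constants: D₁(T₁ − T_b) = D₂(T₂ − T_b).
16.0·(21.1 − T_b) = 8.4·(28.6 − T_b)
T_b = (16.0·21.1 − 8.4·28.6) / (16.0 − 8.4) = 97.36 / 7.6 = 12.811 °C ≈ 12.8 °C.

12.8 °C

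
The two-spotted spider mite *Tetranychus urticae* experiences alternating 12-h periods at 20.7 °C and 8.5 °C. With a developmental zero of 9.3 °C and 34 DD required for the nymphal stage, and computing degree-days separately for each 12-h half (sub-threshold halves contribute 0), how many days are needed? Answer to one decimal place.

6.0 days

Day half: max(0, 20.7 − 9.3) × 0.5 = 11.4 × 0.5 = 5.70 DD.
Night half: max(0, 8.5 − 9.3) × 0.5 = 0.0 × 0.5 = 0.00 DD.
Per 24 h: 5.70 DD/day.
Duration = 34 / 5.70 = 5.965 ≈ 6.0 days.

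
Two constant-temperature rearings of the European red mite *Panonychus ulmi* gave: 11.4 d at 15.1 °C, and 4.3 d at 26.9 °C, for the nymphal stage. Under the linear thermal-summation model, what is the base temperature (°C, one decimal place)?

Equal thermal constants: D₁(T₁ − T_b) = D₂(T₂ − T_b).
11.4·(15.1 − T_b) = 4.3·(26.9 − T_b)
T_b = (11.4·15.1 − 4.3·26.9) / (11.4 − 4.3) = 56.47 / 7.1 = 7.954 °C ≈ 8.0 °C.

8.0 °C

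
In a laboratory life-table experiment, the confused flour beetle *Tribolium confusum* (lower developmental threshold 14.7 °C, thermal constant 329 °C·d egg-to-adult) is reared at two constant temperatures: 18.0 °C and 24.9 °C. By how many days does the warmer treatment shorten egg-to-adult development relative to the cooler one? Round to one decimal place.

At 18.0 °C: 329 / (18.0 − 14.7) = 329 / 3.3 = 99.697 d.
At 24.9 °C: 329 / (24.9 − 14.7) = 329 / 10.2 = 32.255 d.
Difference = |99.697 − 32.255| = 67.442 ≈ 67.4 days.

67.4 days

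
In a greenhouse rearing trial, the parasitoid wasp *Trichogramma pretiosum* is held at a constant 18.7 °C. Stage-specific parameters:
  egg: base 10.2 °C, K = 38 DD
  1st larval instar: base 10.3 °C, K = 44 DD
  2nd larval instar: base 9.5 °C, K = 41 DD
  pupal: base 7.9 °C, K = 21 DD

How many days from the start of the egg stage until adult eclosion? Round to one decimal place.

16.1 days

egg: 38 / (18.7 − 10.2) = 38 / 8.5 = 4.471 d.
1st larval instar: 44 / (18.7 − 10.3) = 44 / 8.4 = 5.238 d.
2nd larval instar: 41 / (18.7 − 9.5) = 41 / 9.2 = 4.457 d.
pupal: 21 / (18.7 − 7.9) = 21 / 10.8 = 1.944 d.
Sum = 16.110 ≈ 16.1 days.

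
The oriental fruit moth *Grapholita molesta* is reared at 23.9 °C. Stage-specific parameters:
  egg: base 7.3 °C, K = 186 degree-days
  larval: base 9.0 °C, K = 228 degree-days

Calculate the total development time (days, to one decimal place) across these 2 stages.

egg: 186 / (23.9 − 7.3) = 186 / 16.6 = 11.205 d.
larval: 228 / (23.9 − 9.0) = 228 / 14.9 = 15.302 d.
Sum = 26.507 ≈ 26.5 days.

26.5 days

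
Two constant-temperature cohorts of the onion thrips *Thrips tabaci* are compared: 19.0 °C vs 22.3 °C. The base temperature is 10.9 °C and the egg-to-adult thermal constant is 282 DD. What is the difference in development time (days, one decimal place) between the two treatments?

10.1 days

At 19.0 °C: 282 / (19.0 − 10.9) = 282 / 8.1 = 34.815 d.
At 22.3 °C: 282 / (22.3 − 10.9) = 282 / 11.4 = 24.737 d.
Difference = |34.815 − 24.737| = 10.078 ≈ 10.1 days.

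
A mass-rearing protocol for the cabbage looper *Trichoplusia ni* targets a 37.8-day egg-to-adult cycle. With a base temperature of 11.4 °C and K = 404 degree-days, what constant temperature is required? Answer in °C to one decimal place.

22.1 °C

Required daily accumulation = 404 / 37.8 = 10.688 DD/day.
T = T_base + 10.688 = 11.4 + 10.688 = 22.088 ≈ 22.1 °C.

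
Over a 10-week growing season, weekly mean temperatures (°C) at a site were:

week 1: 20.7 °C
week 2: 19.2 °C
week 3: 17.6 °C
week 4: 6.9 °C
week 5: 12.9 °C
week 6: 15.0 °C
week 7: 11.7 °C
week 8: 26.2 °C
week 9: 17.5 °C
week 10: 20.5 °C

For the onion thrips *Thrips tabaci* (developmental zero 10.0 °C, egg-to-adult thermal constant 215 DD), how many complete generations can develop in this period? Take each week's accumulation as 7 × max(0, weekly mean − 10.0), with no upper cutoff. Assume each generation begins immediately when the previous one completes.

Weekly DD (7 × max(0, T̄ − 10.0)): 74.9, 64.4, 53.2, 0.0, 20.3, 35.0, 11.9, 113.4, 52.5, 73.5.
Season total = 499.1 DD.
Complete generations = ⌊499.1 / 215⌋ = 2.

2 generations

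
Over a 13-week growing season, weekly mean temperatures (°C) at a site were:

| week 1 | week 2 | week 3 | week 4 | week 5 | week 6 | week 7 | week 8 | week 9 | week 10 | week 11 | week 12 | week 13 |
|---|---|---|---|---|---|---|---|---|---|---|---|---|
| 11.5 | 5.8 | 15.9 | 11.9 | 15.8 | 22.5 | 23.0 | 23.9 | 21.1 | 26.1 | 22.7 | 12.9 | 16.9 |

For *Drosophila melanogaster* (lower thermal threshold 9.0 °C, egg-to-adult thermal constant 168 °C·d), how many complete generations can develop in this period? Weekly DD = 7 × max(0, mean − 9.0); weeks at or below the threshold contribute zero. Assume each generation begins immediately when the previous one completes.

Weekly DD (7 × max(0, T̄ − 9.0)): 17.5, 0.0, 48.3, 20.3, 47.6, 94.5, 98.0, 104.3, 84.7, 119.7, 95.9, 27.3, 55.3.
Season total = 813.4 DD.
Complete generations = ⌊813.4 / 168⌋ = 4.

4 generations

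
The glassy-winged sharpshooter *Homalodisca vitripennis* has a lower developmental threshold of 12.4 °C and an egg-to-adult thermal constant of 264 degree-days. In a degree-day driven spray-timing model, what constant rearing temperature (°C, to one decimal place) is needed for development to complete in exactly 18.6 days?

26.6 °C

Required daily accumulation = 264 / 18.6 = 14.194 DD/day.
T = T_base + 14.194 = 12.4 + 14.194 = 26.594 ≈ 26.6 °C.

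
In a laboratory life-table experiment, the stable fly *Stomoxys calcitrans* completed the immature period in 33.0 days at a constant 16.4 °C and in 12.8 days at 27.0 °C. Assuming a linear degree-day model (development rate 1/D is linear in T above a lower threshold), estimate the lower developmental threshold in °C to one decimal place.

Under the model K = D·(T − T_b), so D₁·(T₁ − T_b) = D₂·(T₂ − T_b).
33.0·(16.4 − T_b) = 12.8·(27.0 − T_b)
T_b = (33.0·16.4 − 12.8·27.0) / (33.0 − 12.8) = 195.60 / 20.2 = 9.683 °C ≈ 9.7 °C.

9.7 °C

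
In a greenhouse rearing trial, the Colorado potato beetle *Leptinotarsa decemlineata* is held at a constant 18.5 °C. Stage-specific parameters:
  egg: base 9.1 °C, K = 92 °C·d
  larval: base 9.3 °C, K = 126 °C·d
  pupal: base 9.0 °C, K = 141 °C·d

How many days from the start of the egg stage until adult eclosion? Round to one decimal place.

38.3 days

egg: 92 / (18.5 − 9.1) = 92 / 9.4 = 9.787 d.
larval: 126 / (18.5 − 9.3) = 126 / 9.2 = 13.696 d.
pupal: 141 / (18.5 − 9.0) = 141 / 9.5 = 14.842 d.
Sum = 38.325 ≈ 38.3 days.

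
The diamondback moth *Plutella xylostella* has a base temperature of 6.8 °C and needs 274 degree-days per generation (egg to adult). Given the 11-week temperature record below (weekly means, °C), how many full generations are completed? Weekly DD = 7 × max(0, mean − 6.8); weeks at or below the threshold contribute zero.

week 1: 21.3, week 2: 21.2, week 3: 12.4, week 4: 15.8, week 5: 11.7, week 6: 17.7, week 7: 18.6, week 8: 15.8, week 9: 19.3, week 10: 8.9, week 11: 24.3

2 generations

Weekly DD (7 × max(0, T̄ − 6.8)): 101.5, 100.8, 39.2, 63.0, 34.3, 76.3, 82.6, 63.0, 87.5, 14.7, 122.5.
Season total = 785.4 DD.
Complete generations = ⌊785.4 / 274⌋ = 2.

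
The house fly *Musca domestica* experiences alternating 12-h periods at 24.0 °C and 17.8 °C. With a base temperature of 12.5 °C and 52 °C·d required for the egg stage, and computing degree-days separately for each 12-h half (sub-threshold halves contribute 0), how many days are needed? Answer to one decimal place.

6.2 days

Day half: max(0, 24.0 − 12.5) × 0.5 = 11.5 × 0.5 = 5.75 DD.
Night half: max(0, 17.8 − 12.5) × 0.5 = 5.3 × 0.5 = 2.65 DD.
Per 24 h: 8.40 DD/day.
Duration = 52 / 8.40 = 6.190 ≈ 6.2 days.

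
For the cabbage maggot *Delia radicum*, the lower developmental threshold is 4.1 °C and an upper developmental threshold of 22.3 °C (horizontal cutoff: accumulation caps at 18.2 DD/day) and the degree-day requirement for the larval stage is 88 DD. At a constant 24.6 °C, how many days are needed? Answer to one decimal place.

4.8 days

Temperature 24.6 °C exceeds the upper threshold, so daily accumulation caps at 22.3 − 4.1 = 18.2 DD/day.
Duration = 88 / 18.2 = 4.835 ≈ 4.8 days.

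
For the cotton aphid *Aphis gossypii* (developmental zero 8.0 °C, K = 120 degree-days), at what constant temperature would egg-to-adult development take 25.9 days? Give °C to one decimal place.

12.6 °C

Required daily accumulation = 120 / 25.9 = 4.633 DD/day.
T = T_base + 4.633 = 8.0 + 4.633 = 12.633 ≈ 12.6 °C.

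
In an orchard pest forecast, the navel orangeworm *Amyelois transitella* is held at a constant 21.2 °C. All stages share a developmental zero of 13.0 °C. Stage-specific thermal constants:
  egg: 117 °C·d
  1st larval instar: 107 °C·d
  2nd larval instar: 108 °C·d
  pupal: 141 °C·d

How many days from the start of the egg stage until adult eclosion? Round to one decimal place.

Daily accumulation at 21.2 °C = 21.2 − 13.0 = 8.2 DD/day.
Total K = 117 + 107 + 108 + 141 = 473 DD.
Total duration = 473 / 8.2 = 57.683 ≈ 57.7 days.

57.7 days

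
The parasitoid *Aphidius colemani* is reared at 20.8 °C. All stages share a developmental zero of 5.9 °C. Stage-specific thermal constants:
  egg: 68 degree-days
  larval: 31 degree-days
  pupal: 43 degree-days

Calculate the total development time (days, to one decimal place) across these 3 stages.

9.5 days

Daily accumulation at 20.8 °C = 20.8 − 5.9 = 14.9 DD/day.
Total K = 68 + 31 + 43 = 142 DD.
Total duration = 142 / 14.9 = 9.530 ≈ 9.5 days.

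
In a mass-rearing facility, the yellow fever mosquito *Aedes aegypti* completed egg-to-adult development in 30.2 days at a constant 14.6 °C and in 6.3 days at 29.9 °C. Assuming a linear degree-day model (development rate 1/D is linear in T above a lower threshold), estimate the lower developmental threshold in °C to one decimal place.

Equal thermal constants: D₁(T₁ − T_b) = D₂(T₂ − T_b).
30.2·(14.6 − T_b) = 6.3·(29.9 − T_b)
T_b = (30.2·14.6 − 6.3·29.9) / (30.2 − 6.3) = 252.55 / 23.9 = 10.567 °C ≈ 10.6 °C.

10.6 °C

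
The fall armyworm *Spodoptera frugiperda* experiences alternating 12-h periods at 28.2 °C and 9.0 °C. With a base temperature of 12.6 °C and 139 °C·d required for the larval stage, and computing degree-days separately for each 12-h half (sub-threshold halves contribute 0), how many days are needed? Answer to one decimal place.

17.8 days

Day half: max(0, 28.2 − 12.6) × 0.5 = 15.6 × 0.5 = 7.80 DD.
Night half: max(0, 9.0 − 12.6) × 0.5 = 0.0 × 0.5 = 0.00 DD.
Per 24 h: 7.80 DD/day.
Duration = 139 / 7.80 = 17.821 ≈ 17.8 days.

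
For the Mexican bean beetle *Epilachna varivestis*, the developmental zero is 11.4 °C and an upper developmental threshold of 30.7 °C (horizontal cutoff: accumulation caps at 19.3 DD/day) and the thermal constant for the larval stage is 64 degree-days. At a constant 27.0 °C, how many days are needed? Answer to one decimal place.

4.1 days

Daily accumulation = 27.0 − 11.4 = 15.6 DD/day.
Duration = 64 / 15.6 = 4.103 ≈ 4.1 days.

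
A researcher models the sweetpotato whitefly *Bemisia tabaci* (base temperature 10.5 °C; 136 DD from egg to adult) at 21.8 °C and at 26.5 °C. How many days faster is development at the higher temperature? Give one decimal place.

At 21.8 °C: 136 / (21.8 − 10.5) = 136 / 11.3 = 12.035 d.
At 26.5 °C: 136 / (26.5 − 10.5) = 136 / 16.0 = 8.500 d.
Difference = |12.035 − 8.500| = 3.535 ≈ 3.5 days.

3.5 days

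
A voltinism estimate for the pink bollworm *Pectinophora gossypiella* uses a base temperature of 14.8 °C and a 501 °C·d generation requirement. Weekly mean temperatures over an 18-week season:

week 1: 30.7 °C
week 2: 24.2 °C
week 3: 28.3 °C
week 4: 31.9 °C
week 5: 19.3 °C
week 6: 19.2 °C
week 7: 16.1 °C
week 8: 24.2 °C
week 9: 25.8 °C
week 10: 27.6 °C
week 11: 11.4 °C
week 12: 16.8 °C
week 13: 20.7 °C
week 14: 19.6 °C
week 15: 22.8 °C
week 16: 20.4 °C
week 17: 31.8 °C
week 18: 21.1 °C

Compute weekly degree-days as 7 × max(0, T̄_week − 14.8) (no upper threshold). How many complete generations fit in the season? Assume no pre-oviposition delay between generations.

Weekly DD (7 × max(0, T̄ − 14.8)): 111.3, 65.8, 94.5, 119.7, 31.5, 30.8, 9.1, 65.8, 77.0, 89.6, 0.0, 14.0, 41.3, 33.6, 56.0, 39.2, 119.0, 44.1.
Season total = 1042.3 DD.
Complete generations = ⌊1042.3 / 501⌋ = 2.

2 generations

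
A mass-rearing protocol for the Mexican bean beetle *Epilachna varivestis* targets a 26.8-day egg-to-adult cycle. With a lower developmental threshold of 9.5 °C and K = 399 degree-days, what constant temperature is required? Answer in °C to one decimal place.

24.4 °C

Required daily accumulation = 399 / 26.8 = 14.888 DD/day.
T = T_base + 14.888 = 9.5 + 14.888 = 24.388 ≈ 24.4 °C.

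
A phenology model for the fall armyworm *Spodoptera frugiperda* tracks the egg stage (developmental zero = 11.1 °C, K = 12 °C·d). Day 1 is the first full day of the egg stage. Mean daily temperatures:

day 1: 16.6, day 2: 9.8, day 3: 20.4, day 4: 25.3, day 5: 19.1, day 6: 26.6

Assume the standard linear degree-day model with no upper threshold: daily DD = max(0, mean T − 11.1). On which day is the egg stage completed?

day 3

Daily DD above 11.1 °C: 5.5, 0.0, 9.3, 14.2, 8.0, 15.5.
Cumulative: 5.5, 5.5, 14.8, 29.0, 37.0, 52.5.
The total first reaches 12 DD on day 3.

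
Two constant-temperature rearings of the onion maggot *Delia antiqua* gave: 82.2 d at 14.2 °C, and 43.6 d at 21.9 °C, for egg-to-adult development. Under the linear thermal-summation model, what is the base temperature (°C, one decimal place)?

Under the model K = D·(T − T_b), so D₁·(T₁ − T_b) = D₂·(T₂ − T_b).
82.2·(14.2 − T_b) = 43.6·(21.9 − T_b)
T_b = (82.2·14.2 − 43.6·21.9) / (82.2 − 43.6) = 212.40 / 38.6 = 5.503 °C ≈ 5.5 °C.

5.5 °C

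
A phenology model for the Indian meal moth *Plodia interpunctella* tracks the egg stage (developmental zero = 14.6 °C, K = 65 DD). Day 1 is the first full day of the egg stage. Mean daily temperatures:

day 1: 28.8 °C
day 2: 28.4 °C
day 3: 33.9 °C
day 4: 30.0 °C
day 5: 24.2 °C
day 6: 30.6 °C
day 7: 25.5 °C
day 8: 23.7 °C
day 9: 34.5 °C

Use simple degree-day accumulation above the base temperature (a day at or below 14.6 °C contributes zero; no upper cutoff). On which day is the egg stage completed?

day 5

Daily DD above 14.6 °C: 14.2, 13.8, 19.3, 15.4, 9.6, 16.0, 10.9, 9.1, 19.9.
Cumulative: 14.2, 28.0, 47.3, 62.7, 72.3, 88.3, 99.2, 108.3, 128.2.
The total first reaches 65 DD on day 5.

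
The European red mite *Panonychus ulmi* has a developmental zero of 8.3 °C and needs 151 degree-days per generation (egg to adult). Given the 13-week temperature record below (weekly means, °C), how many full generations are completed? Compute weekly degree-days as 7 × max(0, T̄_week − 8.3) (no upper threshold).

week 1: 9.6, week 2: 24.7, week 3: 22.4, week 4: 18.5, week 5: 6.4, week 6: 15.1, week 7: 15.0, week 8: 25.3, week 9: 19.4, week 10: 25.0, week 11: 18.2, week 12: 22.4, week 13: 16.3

6 generations

Weekly DD (7 × max(0, T̄ − 8.3)): 9.1, 114.8, 98.7, 71.4, 0.0, 47.6, 46.9, 119.0, 77.7, 116.9, 69.3, 98.7, 56.0.
Season total = 926.1 DD.
Complete generations = ⌊926.1 / 151⌋ = 6.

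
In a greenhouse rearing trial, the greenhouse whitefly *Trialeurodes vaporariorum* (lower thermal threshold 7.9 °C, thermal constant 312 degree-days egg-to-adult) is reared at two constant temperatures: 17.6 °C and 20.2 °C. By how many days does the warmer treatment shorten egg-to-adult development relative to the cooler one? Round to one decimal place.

At 17.6 °C: 312 / (17.6 − 7.9) = 312 / 9.7 = 32.165 d.
At 20.2 °C: 312 / (20.2 − 7.9) = 312 / 12.3 = 25.366 d.
Difference = |32.165 − 25.366| = 6.799 ≈ 6.8 days.

6.8 days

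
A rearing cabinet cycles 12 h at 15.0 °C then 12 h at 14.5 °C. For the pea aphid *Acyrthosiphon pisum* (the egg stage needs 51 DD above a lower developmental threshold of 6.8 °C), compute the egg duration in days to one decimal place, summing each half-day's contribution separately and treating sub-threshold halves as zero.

Day half: max(0, 15.0 − 6.8) × 0.5 = 8.2 × 0.5 = 4.10 DD.
Night half: max(0, 14.5 − 6.8) × 0.5 = 7.7 × 0.5 = 3.85 DD.
Per 24 h: 7.95 DD/day.
Duration = 51 / 7.95 = 6.415 ≈ 6.4 days.

6.4 days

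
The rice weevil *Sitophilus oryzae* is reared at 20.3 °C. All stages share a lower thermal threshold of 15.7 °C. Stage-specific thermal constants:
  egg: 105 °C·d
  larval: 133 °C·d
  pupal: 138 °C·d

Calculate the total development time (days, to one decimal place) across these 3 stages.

81.7 days

Daily accumulation at 20.3 °C = 20.3 − 15.7 = 4.6 DD/day.
Total K = 105 + 133 + 138 = 376 DD.
Total duration = 376 / 4.6 = 81.739 ≈ 81.7 days.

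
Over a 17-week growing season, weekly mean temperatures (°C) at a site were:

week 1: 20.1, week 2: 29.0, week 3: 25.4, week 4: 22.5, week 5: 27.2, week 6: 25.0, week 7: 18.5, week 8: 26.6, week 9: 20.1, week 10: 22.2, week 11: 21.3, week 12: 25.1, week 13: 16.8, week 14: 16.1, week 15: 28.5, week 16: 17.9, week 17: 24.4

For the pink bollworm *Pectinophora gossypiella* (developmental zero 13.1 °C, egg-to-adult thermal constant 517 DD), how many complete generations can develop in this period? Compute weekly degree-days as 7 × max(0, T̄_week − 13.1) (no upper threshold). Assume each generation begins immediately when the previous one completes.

2 generations

Weekly DD (7 × max(0, T̄ − 13.1)): 49.0, 111.3, 86.1, 65.8, 98.7, 83.3, 37.8, 94.5, 49.0, 63.7, 57.4, 84.0, 25.9, 21.0, 107.8, 33.6, 79.1.
Season total = 1148.0 DD.
Complete generations = ⌊1148.0 / 517⌋ = 2.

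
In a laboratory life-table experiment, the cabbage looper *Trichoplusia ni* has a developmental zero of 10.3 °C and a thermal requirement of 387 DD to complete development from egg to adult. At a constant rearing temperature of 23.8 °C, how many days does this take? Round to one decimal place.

28.7 days

Daily accumulation = 23.8 − 10.3 = 13.5 DD/day.
Duration = 387 / 13.5 = 28.667 ≈ 28.7 days.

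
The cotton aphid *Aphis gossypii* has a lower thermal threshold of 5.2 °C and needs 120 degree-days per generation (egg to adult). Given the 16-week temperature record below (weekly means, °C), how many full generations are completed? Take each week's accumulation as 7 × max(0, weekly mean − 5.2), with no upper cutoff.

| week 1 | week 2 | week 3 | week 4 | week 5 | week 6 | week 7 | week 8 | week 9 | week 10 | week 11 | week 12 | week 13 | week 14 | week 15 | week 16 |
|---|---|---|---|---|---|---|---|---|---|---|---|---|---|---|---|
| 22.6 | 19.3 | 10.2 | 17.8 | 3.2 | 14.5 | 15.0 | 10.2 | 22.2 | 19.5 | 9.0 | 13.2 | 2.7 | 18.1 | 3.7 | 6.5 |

Weekly DD (7 × max(0, T̄ − 5.2)): 121.8, 98.7, 35.0, 88.2, 0.0, 65.1, 68.6, 35.0, 119.0, 100.1, 26.6, 56.0, 0.0, 90.3, 0.0, 9.1.
Season total = 913.5 DD.
Complete generations = ⌊913.5 / 120⌋ = 7.

7 generations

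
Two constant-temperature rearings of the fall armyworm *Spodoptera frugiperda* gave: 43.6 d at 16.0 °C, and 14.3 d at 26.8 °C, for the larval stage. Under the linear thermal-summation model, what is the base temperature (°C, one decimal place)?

Linear rate model ⇒ the product D·(T − T_b) is constant across temperatures.
43.6·(16.0 − T_b) = 14.3·(26.8 − T_b)
T_b = (43.6·16.0 − 14.3·26.8) / (43.6 − 14.3) = 314.36 / 29.3 = 10.729 °C ≈ 10.7 °C.

10.7 °C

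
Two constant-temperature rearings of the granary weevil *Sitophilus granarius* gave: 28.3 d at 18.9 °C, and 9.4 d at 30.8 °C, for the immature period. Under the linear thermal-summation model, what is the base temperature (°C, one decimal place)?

13.0 °C

Linear rate model ⇒ the product D·(T − T_b) is constant across temperatures.
28.3·(18.9 − T_b) = 9.4·(30.8 − T_b)
T_b = (28.3·18.9 − 9.4·30.8) / (28.3 − 9.4) = 245.35 / 18.9 = 12.981 °C ≈ 13.0 °C.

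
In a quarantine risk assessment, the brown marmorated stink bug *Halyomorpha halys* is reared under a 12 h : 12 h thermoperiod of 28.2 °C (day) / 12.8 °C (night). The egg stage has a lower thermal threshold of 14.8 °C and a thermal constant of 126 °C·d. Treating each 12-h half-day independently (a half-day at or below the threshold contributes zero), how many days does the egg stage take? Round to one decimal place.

18.8 days

Day half: max(0, 28.2 − 14.8) × 0.5 = 13.4 × 0.5 = 6.70 DD.
Night half: max(0, 12.8 − 14.8) × 0.5 = 0.0 × 0.5 = 0.00 DD.
Per 24 h: 6.70 DD/day.
Duration = 126 / 6.70 = 18.806 ≈ 18.8 days.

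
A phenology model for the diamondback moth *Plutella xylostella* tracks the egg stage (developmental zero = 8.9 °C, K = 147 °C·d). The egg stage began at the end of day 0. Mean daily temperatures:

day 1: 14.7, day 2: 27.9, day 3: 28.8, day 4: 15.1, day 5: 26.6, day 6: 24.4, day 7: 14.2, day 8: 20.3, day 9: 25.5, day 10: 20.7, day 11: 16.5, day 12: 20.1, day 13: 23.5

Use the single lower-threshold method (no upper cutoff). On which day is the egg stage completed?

day 12

Daily DD above 8.9 °C: 5.8, 19.0, 19.9, 6.2, 17.7, 15.5, 5.3, 11.4, 16.6, 11.8, 7.6, 11.2, 14.6.
Cumulative: 5.8, 24.8, 44.7, 50.9, 68.6, 84.1, 89.4, 100.8, 117.4, 129.2, 136.8, 148.0, 162.6.
The total first reaches 147 DD on day 12.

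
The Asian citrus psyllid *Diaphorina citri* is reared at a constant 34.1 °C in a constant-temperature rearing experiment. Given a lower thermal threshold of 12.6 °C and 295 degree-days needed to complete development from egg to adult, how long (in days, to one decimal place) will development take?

Daily accumulation = 34.1 − 12.6 = 21.5 DD/day.
Duration = 295 / 21.5 = 13.721 ≈ 13.7 days.

13.7 days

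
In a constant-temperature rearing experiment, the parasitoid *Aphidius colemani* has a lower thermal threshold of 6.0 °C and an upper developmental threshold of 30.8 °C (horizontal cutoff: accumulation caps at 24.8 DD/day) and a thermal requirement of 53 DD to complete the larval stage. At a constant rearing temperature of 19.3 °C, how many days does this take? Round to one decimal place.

Daily accumulation = 19.3 − 6.0 = 13.3 DD/day.
Duration = 53 / 13.3 = 3.985 ≈ 4.0 days.

4.0 days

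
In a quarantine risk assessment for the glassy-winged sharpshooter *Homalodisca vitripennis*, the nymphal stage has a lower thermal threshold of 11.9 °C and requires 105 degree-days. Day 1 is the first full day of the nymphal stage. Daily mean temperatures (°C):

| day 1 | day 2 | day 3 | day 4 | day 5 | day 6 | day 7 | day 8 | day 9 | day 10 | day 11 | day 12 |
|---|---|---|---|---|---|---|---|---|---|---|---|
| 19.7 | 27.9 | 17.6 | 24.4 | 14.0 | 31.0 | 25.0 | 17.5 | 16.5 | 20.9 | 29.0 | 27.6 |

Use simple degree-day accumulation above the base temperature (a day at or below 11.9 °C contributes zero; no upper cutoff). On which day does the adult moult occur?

Daily DD above 11.9 °C: 7.8, 16.0, 5.7, 12.5, 2.1, 19.1, 13.1, 5.6, 4.6, 9.0, 17.1, 15.7.
Cumulative: 7.8, 23.8, 29.5, 42.0, 44.1, 63.2, 76.3, 81.9, 86.5, 95.5, 112.6, 128.3.
The total first reaches 105 DD on day 11.

day 11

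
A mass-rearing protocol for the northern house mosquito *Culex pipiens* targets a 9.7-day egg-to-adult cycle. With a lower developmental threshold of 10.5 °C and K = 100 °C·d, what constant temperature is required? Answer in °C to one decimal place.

20.8 °C

Required daily accumulation = 100 / 9.7 = 10.309 DD/day.
T = T_base + 10.309 = 10.5 + 10.309 = 20.809 ≈ 20.8 °C.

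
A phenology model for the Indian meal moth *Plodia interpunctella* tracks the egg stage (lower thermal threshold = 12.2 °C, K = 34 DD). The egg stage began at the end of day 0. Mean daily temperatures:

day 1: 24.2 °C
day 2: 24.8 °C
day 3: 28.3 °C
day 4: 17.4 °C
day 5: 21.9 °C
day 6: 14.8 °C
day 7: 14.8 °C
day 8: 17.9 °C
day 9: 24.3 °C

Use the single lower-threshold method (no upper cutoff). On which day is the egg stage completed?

Daily DD above 12.2 °C: 12.0, 12.6, 16.1, 5.2, 9.7, 2.6, 2.6, 5.7, 12.1.
Cumulative: 12.0, 24.6, 40.7, 45.9, 55.6, 58.2, 60.8, 66.5, 78.6.
The total first reaches 34 DD on day 3.

day 3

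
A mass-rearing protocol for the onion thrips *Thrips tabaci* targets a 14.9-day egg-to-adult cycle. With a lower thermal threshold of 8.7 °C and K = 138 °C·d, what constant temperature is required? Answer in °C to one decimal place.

Required daily accumulation = 138 / 14.9 = 9.262 DD/day.
T = T_base + 9.262 = 8.7 + 9.262 = 17.962 ≈ 18.0 °C.

18.0 °C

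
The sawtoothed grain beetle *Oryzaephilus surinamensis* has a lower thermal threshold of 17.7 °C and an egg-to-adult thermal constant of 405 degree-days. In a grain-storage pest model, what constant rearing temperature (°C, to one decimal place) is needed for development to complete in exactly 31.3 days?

30.6 °C

Required daily accumulation = 405 / 31.3 = 12.939 DD/day.
T = T_base + 12.939 = 17.7 + 12.939 = 30.639 ≈ 30.6 °C.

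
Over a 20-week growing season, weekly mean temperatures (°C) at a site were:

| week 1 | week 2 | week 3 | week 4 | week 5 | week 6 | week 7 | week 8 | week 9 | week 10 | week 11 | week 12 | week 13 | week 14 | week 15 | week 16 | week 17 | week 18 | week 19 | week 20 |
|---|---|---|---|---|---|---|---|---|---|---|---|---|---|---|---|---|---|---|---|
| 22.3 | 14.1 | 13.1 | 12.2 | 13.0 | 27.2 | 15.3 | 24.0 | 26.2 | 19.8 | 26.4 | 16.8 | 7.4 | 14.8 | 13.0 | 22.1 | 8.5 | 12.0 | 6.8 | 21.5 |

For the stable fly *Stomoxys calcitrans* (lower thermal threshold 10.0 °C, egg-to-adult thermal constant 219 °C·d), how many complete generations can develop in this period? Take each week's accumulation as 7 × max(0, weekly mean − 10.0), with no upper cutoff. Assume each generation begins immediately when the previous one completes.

Weekly DD (7 × max(0, T̄ − 10.0)): 86.1, 28.7, 21.7, 15.4, 21.0, 120.4, 37.1, 98.0, 113.4, 68.6, 114.8, 47.6, 0.0, 33.6, 21.0, 84.7, 0.0, 14.0, 0.0, 80.5.
Season total = 1006.6 DD.
Complete generations = ⌊1006.6 / 219⌋ = 4.

4 generations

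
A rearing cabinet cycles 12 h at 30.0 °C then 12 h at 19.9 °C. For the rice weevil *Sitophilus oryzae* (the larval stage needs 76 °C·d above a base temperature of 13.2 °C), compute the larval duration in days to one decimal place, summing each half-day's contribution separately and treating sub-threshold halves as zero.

Day half: max(0, 30.0 − 13.2) × 0.5 = 16.8 × 0.5 = 8.40 DD.
Night half: max(0, 19.9 − 13.2) × 0.5 = 6.7 × 0.5 = 3.35 DD.
Per 24 h: 11.75 DD/day.
Duration = 76 / 11.75 = 6.468 ≈ 6.5 days.

6.5 days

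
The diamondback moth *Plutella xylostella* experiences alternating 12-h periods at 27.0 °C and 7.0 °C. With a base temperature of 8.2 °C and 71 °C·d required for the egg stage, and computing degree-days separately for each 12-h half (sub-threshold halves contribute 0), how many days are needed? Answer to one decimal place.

Day half: max(0, 27.0 − 8.2) × 0.5 = 18.8 × 0.5 = 9.40 DD.
Night half: max(0, 7.0 − 8.2) × 0.5 = 0.0 × 0.5 = 0.00 DD.
Per 24 h: 9.40 DD/day.
Duration = 71 / 9.40 = 7.553 ≈ 7.6 days.

7.6 days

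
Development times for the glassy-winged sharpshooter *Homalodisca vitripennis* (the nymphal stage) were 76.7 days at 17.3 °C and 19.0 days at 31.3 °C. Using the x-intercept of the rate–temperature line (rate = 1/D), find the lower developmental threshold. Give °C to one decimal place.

Equal thermal constants: D₁(T₁ − T_b) = D₂(T₂ − T_b).
76.7·(17.3 − T_b) = 19.0·(31.3 − T_b)
T_b = (76.7·17.3 − 19.0·31.3) / (76.7 − 19.0) = 732.21 / 57.7 = 12.690 °C ≈ 12.7 °C.

12.7 °C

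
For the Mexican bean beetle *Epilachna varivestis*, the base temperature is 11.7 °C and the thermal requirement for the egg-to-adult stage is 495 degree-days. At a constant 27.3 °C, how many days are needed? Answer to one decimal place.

31.7 days

Daily accumulation = 27.3 − 11.7 = 15.6 DD/day.
Duration = 495 / 15.6 = 31.731 ≈ 31.7 days.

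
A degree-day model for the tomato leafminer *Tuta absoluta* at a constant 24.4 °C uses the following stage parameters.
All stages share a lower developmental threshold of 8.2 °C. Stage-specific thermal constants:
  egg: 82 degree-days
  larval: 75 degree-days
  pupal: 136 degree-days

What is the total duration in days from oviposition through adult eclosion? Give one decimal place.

18.1 days

Daily accumulation at 24.4 °C = 24.4 − 8.2 = 16.2 DD/day.
Total K = 82 + 75 + 136 = 293 DD.
Total duration = 293 / 16.2 = 18.086 ≈ 18.1 days.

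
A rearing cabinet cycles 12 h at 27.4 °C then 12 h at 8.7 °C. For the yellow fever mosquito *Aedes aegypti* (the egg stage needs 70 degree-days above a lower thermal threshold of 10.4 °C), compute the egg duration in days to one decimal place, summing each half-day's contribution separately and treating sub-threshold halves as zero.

Day half: max(0, 27.4 − 10.4) × 0.5 = 17.0 × 0.5 = 8.50 DD.
Night half: max(0, 8.7 − 10.4) × 0.5 = 0.0 × 0.5 = 0.00 DD.
Per 24 h: 8.50 DD/day.
Duration = 70 / 8.50 = 8.235 ≈ 8.2 days.

8.2 days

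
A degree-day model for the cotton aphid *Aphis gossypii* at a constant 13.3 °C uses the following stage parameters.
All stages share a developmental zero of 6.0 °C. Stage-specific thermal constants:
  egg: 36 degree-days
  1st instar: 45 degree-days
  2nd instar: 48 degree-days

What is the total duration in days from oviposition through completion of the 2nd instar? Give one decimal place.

17.7 days

Daily accumulation at 13.3 °C = 13.3 − 6.0 = 7.3 DD/day.
Total K = 36 + 45 + 48 = 129 DD.
Total duration = 129 / 7.3 = 17.671 ≈ 17.7 days.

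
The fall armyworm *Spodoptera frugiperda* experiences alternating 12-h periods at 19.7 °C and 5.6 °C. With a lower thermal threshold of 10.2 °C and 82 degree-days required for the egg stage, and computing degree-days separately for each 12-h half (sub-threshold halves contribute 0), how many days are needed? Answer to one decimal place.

17.3 days

Day half: max(0, 19.7 − 10.2) × 0.5 = 9.5 × 0.5 = 4.75 DD.
Night half: max(0, 5.6 − 10.2) × 0.5 = 0.0 × 0.5 = 0.00 DD.
Per 24 h: 4.75 DD/day.
Duration = 82 / 4.75 = 17.263 ≈ 17.3 days.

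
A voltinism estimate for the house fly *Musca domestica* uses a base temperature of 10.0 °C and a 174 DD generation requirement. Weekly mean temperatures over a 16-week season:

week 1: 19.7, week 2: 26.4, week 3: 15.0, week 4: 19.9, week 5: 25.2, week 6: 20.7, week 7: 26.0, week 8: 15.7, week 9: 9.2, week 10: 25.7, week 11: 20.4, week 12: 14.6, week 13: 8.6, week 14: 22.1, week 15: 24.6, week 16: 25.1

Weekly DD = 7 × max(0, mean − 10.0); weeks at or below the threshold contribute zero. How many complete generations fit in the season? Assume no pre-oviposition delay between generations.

Weekly DD (7 × max(0, T̄ − 10.0)): 67.9, 114.8, 35.0, 69.3, 106.4, 74.9, 112.0, 39.9, 0.0, 109.9, 72.8, 32.2, 0.0, 84.7, 102.2, 105.7.
Season total = 1127.7 DD.
Complete generations = ⌊1127.7 / 174⌋ = 6.

6 generations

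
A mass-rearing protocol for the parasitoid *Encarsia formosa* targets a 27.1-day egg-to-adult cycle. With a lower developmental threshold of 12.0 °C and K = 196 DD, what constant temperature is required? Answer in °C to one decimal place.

19.2 °C

Required daily accumulation = 196 / 27.1 = 7.232 DD/day.
T = T_base + 7.232 = 12.0 + 7.232 = 19.232 ≈ 19.2 °C.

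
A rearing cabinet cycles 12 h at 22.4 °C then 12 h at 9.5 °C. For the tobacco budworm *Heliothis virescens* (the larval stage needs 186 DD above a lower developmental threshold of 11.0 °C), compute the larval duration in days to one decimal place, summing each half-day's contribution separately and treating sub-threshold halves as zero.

32.6 days

Day half: max(0, 22.4 − 11.0) × 0.5 = 11.4 × 0.5 = 5.70 DD.
Night half: max(0, 9.5 − 11.0) × 0.5 = 0.0 × 0.5 = 0.00 DD.
Per 24 h: 5.70 DD/day.
Duration = 186 / 5.70 = 32.632 ≈ 32.6 days.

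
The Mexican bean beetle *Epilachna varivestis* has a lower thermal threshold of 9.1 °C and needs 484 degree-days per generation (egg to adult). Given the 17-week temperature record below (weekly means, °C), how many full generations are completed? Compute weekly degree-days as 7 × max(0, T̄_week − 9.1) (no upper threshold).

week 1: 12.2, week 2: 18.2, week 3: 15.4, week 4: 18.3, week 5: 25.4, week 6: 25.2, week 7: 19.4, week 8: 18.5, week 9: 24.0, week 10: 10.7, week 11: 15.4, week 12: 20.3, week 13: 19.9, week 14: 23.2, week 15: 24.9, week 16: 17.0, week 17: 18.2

Weekly DD (7 × max(0, T̄ − 9.1)): 21.7, 63.7, 44.1, 64.4, 114.1, 112.7, 72.1, 65.8, 104.3, 11.2, 44.1, 78.4, 75.6, 98.7, 110.6, 55.3, 63.7.
Season total = 1200.5 DD.
Complete generations = ⌊1200.5 / 484⌋ = 2.

2 generations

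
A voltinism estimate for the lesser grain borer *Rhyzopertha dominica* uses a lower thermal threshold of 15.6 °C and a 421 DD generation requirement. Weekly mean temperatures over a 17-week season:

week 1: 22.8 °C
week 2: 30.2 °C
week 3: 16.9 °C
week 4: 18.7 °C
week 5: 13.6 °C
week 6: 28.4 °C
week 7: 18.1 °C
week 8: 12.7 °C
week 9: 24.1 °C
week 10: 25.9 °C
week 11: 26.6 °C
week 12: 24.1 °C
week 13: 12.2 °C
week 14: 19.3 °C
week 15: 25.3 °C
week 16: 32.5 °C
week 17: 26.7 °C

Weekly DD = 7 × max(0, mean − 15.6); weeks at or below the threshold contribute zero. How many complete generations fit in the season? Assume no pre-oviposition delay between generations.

2 generations

Weekly DD (7 × max(0, T̄ − 15.6)): 50.4, 102.2, 9.1, 21.7, 0.0, 89.6, 17.5, 0.0, 59.5, 72.1, 77.0, 59.5, 0.0, 25.9, 67.9, 118.3, 77.7.
Season total = 848.4 DD.
Complete generations = ⌊848.4 / 421⌋ = 2.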